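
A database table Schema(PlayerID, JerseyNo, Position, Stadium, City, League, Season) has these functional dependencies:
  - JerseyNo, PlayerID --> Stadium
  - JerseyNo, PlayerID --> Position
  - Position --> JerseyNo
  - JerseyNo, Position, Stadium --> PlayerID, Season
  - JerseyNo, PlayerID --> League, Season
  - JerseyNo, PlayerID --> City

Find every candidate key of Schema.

{JerseyNo, PlayerID}, {PlayerID, Position}, {Position, Stadium}

{JerseyNo, PlayerID}⁺ = {City, JerseyNo, League, PlayerID, Position, Season, Stadium}, which is every attribute, so {JerseyNo, PlayerID} is a candidate key.
{PlayerID, Position}⁺ = {City, JerseyNo, League, PlayerID, Position, Season, Stadium}, which is every attribute, so {PlayerID, Position} is a candidate key.
{Position, Stadium}⁺ = {City, JerseyNo, League, PlayerID, Position, Season, Stadium}, which is every attribute, so {Position, Stadium} is a candidate key.
These are minimal and exhaustive — every other superkey contains one of them.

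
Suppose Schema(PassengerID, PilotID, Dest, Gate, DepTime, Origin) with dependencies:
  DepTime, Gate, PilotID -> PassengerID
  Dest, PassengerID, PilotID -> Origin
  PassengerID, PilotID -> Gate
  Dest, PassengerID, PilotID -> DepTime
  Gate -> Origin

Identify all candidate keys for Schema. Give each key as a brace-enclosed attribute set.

No FD produces {Dest, PilotID}, so they must be in every candidate key.
{Dest, PassengerID, PilotID}⁺ = {DepTime, Dest, Gate, Origin, PassengerID, PilotID}, which is every attribute, so {Dest, PassengerID, PilotID} is a candidate key.
{DepTime, Dest, Gate, PilotID}⁺ = {DepTime, Dest, Gate, Origin, PassengerID, PilotID}, which is every attribute, so {DepTime, Dest, Gate, PilotID} is a candidate key.
These are minimal and exhaustive — every other superkey contains one of them.

{DepTime, Dest, Gate, PilotID}, {Dest, PassengerID, PilotID}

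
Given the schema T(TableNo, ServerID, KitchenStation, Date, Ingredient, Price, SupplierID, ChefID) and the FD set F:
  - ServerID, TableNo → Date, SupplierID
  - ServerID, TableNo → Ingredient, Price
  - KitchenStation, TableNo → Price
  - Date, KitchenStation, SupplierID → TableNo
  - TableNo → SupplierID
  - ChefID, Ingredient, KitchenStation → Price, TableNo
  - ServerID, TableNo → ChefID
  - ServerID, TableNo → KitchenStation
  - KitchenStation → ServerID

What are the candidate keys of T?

{ChefID, Ingredient, KitchenStation}, {Date, KitchenStation, SupplierID}, {KitchenStation, TableNo}, {ServerID, TableNo}

Closure of {KitchenStation, TableNo} is {ChefID, Date, Ingredient, KitchenStation, Price, ServerID, SupplierID, TableNo}, the whole schema; {KitchenStation, TableNo} is a candidate key.
Closure of {ServerID, TableNo} is {ChefID, Date, Ingredient, KitchenStation, Price, ServerID, SupplierID, TableNo}, the whole schema; {ServerID, TableNo} is a candidate key.
Closure of {ChefID, Ingredient, KitchenStation} is {ChefID, Date, Ingredient, KitchenStation, Price, ServerID, SupplierID, TableNo}, the whole schema; {ChefID, Ingredient, KitchenStation} is a candidate key.
Closure of {Date, KitchenStation, SupplierID} is {ChefID, Date, Ingredient, KitchenStation, Price, ServerID, SupplierID, TableNo}, the whole schema; {Date, KitchenStation, SupplierID} is a candidate key.
Any other superkey properly contains one of these, so there are no further candidate keys.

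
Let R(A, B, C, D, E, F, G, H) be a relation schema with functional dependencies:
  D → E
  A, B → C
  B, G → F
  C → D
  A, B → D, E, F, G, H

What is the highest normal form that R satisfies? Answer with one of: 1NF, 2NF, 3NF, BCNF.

2NF

Candidate key: {A, B}. Prime attributes: {A, B}.
D → E breaks BCNF: {D}⁺ = {D, E}, so {D} is not a superkey.
Because {E} is non-prime and the left side of D → E is not a superkey, the relation is not in 3NF.
No non-prime attribute depends on a proper subset of any candidate key, so 2NF holds.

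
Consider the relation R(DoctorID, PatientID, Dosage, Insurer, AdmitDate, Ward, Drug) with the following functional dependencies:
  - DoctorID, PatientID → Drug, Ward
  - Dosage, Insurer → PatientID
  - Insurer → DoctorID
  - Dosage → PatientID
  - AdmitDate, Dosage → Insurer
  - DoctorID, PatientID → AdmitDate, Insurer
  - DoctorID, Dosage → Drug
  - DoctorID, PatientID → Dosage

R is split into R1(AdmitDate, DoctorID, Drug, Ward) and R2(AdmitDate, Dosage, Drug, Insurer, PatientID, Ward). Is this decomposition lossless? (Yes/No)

The shared attributes are {AdmitDate, Drug, Ward} and {AdmitDate, Drug, Ward}⁺ = {AdmitDate, Drug, Ward}.
The closure covers neither R1 nor R2 entirely; the join is not lossless.

No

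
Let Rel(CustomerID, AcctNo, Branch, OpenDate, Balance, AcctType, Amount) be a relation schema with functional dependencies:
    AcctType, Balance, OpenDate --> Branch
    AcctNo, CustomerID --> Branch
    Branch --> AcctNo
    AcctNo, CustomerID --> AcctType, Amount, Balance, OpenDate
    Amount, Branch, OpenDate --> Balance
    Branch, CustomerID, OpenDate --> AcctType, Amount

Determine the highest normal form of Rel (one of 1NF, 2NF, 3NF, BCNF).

3NF

Candidate keys: {AcctNo, CustomerID}, {AcctType, Balance, CustomerID, OpenDate}, {Branch, CustomerID}. Prime attributes: {AcctNo, AcctType, Balance, Branch, CustomerID, OpenDate}.
AcctType, Balance, OpenDate --> Branch: {AcctType, Balance, OpenDate}⁺ = {AcctNo, AcctType, Balance, Branch, OpenDate}, which is not all of the attributes, so the left side is not a superkey — BCNF is violated.
Since {Branch} ⊆ prime attributes and every other non-superkey FD also has a prime right side, the schema is in 3NF.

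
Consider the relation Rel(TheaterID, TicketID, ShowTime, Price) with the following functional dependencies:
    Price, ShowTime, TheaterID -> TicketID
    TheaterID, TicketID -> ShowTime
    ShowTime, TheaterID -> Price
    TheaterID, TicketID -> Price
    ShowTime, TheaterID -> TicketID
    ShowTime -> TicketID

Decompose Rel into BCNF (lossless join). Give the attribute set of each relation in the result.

{Price, ShowTime, TheaterID}; {ShowTime, TicketID}

Candidate keys of the original relation: {ShowTime, TheaterID}, {TheaterID, TicketID}.
Within {Price, ShowTime, TheaterID, TicketID}: {ShowTime}⁺ ∩ {Price, ShowTime, TheaterID, TicketID} = {ShowTime, TicketID}, not the whole set, so ShowTime -> TicketID violates BCNF; decompose into {ShowTime, TicketID} and {Price, ShowTime, TheaterID}.
{ShowTime, TicketID}: every determinant is a superkey — BCNF.
{Price, ShowTime, TheaterID}: every determinant is a superkey — BCNF.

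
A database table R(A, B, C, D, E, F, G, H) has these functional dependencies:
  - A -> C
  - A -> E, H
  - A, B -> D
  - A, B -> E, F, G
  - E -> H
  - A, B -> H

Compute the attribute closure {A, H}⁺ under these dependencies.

{A, C, E, H}

Start with {A, H}.
A -> C applies; add {C} → now {A, C, H}.
A -> E, H applies; add {E} → now {A, C, E, H}.
No further FD applies.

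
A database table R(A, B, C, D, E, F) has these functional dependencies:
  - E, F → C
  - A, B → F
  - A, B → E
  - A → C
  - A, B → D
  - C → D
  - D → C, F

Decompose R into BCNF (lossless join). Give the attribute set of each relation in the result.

Candidate key of the original relation: {A, B}.
Within {A, B, C, D, E, F}: {E, F}⁺ ∩ {A, B, C, D, E, F} = {C, D, E, F}, not the whole set, so E, F → C, D violates BCNF; decompose into {C, D, E, F} and {A, B, E, F}.
Within {C, D, E, F}: {C}⁺ ∩ {C, D, E, F} = {C, D, F}, not the whole set, so C → D, F violates BCNF; decompose into {C, D, F} and {C, E}.
{C, D, F} has no BCNF violation.
{C, E} has no BCNF violation.
Within {A, B, E, F}: {A}⁺ ∩ {A, B, E, F} = {A, F}, not the whole set, so A → F violates BCNF; decompose into {A, F} and {A, B, E}.
{A, F} has no BCNF violation.
{A, B, E} has no BCNF violation.

{A, B, E}; {A, F}; {C, D, F}; {C, E}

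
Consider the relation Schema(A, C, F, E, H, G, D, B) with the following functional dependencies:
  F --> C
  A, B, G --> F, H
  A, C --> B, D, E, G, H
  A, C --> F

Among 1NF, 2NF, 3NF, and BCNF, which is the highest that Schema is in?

3NF

Candidate keys: {A, B, G}, {A, C}, {A, F}. Prime attributes: {A, B, C, F, G}.
F --> C: {F}⁺ = {C, F}, which is not all of the attributes, so the left side is not a superkey — BCNF is violated.
But every attribute on its right side ({C}) is prime, and the same holds for every other non-superkey FD, so 3NF still holds.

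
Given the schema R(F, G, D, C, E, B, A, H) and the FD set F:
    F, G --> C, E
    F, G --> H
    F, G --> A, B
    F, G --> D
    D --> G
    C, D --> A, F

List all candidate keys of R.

{C, D}⁺ = {A, B, C, D, E, F, G, H} — all of the relation — so {C, D} is a candidate key.
{D, F}⁺ = {A, B, C, D, E, F, G, H} — all of the relation — so {D, F} is a candidate key.
{F, G}⁺ = {A, B, C, D, E, F, G, H} — all of the relation — so {F, G} is a candidate key.
These are minimal and exhaustive — every other superkey contains one of them.

{C, D}, {D, F}, {F, G}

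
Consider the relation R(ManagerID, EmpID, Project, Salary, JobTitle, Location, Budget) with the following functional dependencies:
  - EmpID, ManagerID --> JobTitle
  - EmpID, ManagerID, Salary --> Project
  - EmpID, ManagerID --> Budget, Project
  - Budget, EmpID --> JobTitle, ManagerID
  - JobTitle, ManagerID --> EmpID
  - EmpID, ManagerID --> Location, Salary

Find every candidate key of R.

{Budget, EmpID}, {EmpID, ManagerID}, {JobTitle, ManagerID}

{Budget, EmpID}⁺ = {Budget, EmpID, JobTitle, Location, ManagerID, Project, Salary}, which is every attribute, so {Budget, EmpID} is a candidate key.
{EmpID, ManagerID}⁺ = {Budget, EmpID, JobTitle, Location, ManagerID, Project, Salary}, which is every attribute, so {EmpID, ManagerID} is a candidate key.
{JobTitle, ManagerID}⁺ = {Budget, EmpID, JobTitle, Location, ManagerID, Project, Salary}, which is every attribute, so {JobTitle, ManagerID} is a candidate key.
Any other superkey properly contains one of these, so there are no further candidate keys.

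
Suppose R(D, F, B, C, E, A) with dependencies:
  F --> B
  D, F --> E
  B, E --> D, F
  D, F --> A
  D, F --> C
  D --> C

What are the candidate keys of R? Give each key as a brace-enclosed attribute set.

{B, E}⁺ = {A, B, C, D, E, F}, which is every attribute, so {B, E} is a candidate key.
{D, F}⁺ = {A, B, C, D, E, F}, which is every attribute, so {D, F} is a candidate key.
{E, F}⁺ = {A, B, C, D, E, F}, which is every attribute, so {E, F} is a candidate key.
No proper subset of any of these is a key, and no other minimal superkey exists.

{B, E}, {D, F}, {E, F}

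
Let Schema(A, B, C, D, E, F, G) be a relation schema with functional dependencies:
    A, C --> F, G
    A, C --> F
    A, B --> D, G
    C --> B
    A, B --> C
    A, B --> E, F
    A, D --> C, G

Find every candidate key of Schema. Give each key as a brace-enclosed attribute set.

{A} never appears on the right of any FD, so every key must include it.
Closure of {A, B} is {A, B, C, D, E, F, G}, the whole schema; {A, B} is a candidate key.
Closure of {A, C} is {A, B, C, D, E, F, G}, the whole schema; {A, C} is a candidate key.
Closure of {A, D} is {A, B, C, D, E, F, G}, the whole schema; {A, D} is a candidate key.
No proper subset of any of these is a key, and no other minimal superkey exists.

{A, B}, {A, C}, {A, D}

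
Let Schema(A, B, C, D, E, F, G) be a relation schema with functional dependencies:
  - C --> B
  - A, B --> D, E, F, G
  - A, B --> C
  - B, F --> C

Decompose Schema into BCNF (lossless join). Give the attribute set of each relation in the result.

{A, C, D, E, F, G}; {B, C}

Candidate keys of the original relation: {A, B}, {A, C}.
Within {A, B, C, D, E, F, G}: {C}⁺ ∩ {A, B, C, D, E, F, G} = {B, C}, not the whole set, so C --> B violates BCNF; decompose into {B, C} and {A, C, D, E, F, G}.
{B, C}: every determinant is a superkey — BCNF.
{A, C, D, E, F, G}: every determinant is a superkey — BCNF.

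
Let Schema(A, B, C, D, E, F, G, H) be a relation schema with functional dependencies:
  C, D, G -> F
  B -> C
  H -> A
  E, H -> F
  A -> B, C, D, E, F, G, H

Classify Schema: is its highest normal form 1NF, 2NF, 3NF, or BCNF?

2NF

Candidate keys: {A}, {H}. Prime attributes: {A, H}.
For C, D, G -> F we have {C, D, G}⁺ = {C, D, F, G}; {C, D, G} is not a superkey, so BCNF fails.
C, D, G -> F determines the non-prime attribute {F} from a non-superkey — 3NF is violated.
All keys have size 1, which rules out partial dependencies — 2NF is satisfied.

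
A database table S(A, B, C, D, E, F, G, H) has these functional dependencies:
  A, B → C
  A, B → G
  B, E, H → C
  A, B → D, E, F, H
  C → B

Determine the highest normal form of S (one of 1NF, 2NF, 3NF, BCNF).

3NF

Candidate keys: {A, B}, {A, C}. Prime attributes: {A, B, C}.
For B, E, H → C we have {B, E, H}⁺ = {B, C, E, H}; {B, E, H} is not a superkey, so BCNF fails.
But every attribute on its right side ({C}) is prime, and the same holds for every other non-superkey FD, so 3NF still holds.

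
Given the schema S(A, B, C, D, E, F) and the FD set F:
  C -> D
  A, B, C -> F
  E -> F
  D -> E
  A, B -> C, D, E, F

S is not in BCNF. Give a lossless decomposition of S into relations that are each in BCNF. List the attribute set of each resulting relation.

{A, B, C}; {C, D}; {D, E}; {E, F}

Candidate key of the original relation: {A, B}.
{A, B, C, D, E, F}: {C} determines {C, D, E, F} here but is not a superkey — split on C -> D, E, F, giving {C, D, E, F} and {A, B, C}.
{C, D, E, F}: {E} determines {E, F} here but is not a superkey — split on E -> F, giving {E, F} and {C, D, E}.
{E, F} is in BCNF.
{C, D, E}: {D} determines {D, E} here but is not a superkey — split on D -> E, giving {D, E} and {C, D}.
{D, E} is in BCNF.
{C, D} is in BCNF.
{A, B, C} is in BCNF.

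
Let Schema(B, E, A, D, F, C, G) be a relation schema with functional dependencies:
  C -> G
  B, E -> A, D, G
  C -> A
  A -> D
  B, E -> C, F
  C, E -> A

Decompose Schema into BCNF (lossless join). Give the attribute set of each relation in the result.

{A, C, G}; {A, D}; {B, C, E, F}

Candidate key of the original relation: {B, E}.
Within {A, B, C, D, E, F, G}: {C}⁺ ∩ {A, B, C, D, E, F, G} = {A, C, D, G}, not the whole set, so C -> A, D, G violates BCNF; decompose into {A, C, D, G} and {B, C, E, F}.
Within {A, C, D, G}: {A}⁺ ∩ {A, C, D, G} = {A, D}, not the whole set, so A -> D violates BCNF; decompose into {A, D} and {A, C, G}.
{A, D} is in BCNF.
{A, C, G} is in BCNF.
{B, C, E, F} is in BCNF.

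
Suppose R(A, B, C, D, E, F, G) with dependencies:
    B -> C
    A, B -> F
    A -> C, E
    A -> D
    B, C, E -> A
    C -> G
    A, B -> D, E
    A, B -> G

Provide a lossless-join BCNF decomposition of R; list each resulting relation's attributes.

{A, B, F}; {A, D, E}; {B, C}; {C, G}

Candidate keys of the original relation: {A, B}, {B, E}.
In {A, B, C, D, E, F, G}, {B} is not a superkey ({B}⁺ restricted to this set is {B, C, G}), so split on B -> C, G into {B, C, G} and {A, B, D, E, F}.
In {B, C, G}, {C} is not a superkey ({C}⁺ restricted to this set is {C, G}), so split on C -> G into {C, G} and {B, C}.
{C, G}: every determinant is a superkey — BCNF.
{B, C}: every determinant is a superkey — BCNF.
In {A, B, D, E, F}, {A} is not a superkey ({A}⁺ restricted to this set is {A, D, E}), so split on A -> D, E into {A, D, E} and {A, B, F}.
{A, D, E}: every determinant is a superkey — BCNF.
{A, B, F}: every determinant is a superkey — BCNF.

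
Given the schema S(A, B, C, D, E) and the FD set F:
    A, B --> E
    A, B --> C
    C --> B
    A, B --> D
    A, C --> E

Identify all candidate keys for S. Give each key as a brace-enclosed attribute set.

Attributes never on any right-hand side: {A} — every candidate key must contain it.
{A, B}⁺ = {A, B, C, D, E}, which is every attribute, so {A, B} is a candidate key.
{A, C}⁺ = {A, B, C, D, E}, which is every attribute, so {A, C} is a candidate key.
These are minimal and exhaustive — every other superkey contains one of them.

{A, B}, {A, C}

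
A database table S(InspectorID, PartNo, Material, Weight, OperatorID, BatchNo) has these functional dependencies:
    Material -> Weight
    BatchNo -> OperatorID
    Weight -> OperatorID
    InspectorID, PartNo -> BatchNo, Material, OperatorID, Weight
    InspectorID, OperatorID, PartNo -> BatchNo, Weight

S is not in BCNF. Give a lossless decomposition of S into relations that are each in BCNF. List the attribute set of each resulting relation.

{BatchNo, InspectorID, Material, PartNo}; {Material, Weight}; {OperatorID, Weight}

Candidate key of the original relation: {InspectorID, PartNo}.
{BatchNo, InspectorID, Material, OperatorID, PartNo, Weight}: {Material} determines {Material, OperatorID, Weight} here but is not a superkey — split on Material -> OperatorID, Weight, giving {Material, OperatorID, Weight} and {BatchNo, InspectorID, Material, PartNo}.
{Material, OperatorID, Weight}: {Weight} determines {OperatorID, Weight} here but is not a superkey — split on Weight -> OperatorID, giving {OperatorID, Weight} and {Material, Weight}.
{OperatorID, Weight}: every determinant is a superkey — BCNF.
{Material, Weight}: every determinant is a superkey — BCNF.
{BatchNo, InspectorID, Material, PartNo}: every determinant is a superkey — BCNF.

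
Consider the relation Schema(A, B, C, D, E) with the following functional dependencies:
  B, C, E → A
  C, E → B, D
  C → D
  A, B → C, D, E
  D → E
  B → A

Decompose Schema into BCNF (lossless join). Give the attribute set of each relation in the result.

{A, B, C, D}; {D, E}

Candidate keys of the original relation: {B}, {C}.
Within {A, B, C, D, E}: {D}⁺ ∩ {A, B, C, D, E} = {D, E}, not the whole set, so D → E violates BCNF; decompose into {D, E} and {A, B, C, D}.
{D, E} is in BCNF.
{A, B, C, D} is in BCNF.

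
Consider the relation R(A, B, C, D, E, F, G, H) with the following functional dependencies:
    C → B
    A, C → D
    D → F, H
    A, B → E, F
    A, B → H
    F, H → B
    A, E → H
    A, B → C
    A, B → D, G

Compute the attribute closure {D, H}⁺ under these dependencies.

{B, D, F, H}

Start with {D, H}.
D → F, H applies; add {F} → now {D, F, H}.
F, H → B applies; add {B} → now {B, D, F, H}.
No further FD applies.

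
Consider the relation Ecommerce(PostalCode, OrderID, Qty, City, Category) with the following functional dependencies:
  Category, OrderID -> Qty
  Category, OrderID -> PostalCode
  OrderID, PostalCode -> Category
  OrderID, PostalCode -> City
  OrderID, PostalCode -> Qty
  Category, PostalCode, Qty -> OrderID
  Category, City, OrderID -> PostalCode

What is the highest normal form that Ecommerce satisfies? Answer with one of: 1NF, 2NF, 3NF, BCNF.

Candidate keys: {Category, OrderID}, {Category, PostalCode, Qty}, {OrderID, PostalCode}. Prime attributes: {Category, OrderID, PostalCode, Qty}.
Every FD has a superkey on the left, so the relation is in BCNF.

BCNF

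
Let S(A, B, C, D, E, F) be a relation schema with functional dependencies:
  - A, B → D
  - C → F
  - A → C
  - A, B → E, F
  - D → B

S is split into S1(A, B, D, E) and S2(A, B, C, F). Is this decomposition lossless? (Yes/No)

Common attributes: {A, B}; their closure is {A, B, C, D, E, F}.
This includes all of S1, so the common attributes are a superkey of S1 — the join is lossless.

Yes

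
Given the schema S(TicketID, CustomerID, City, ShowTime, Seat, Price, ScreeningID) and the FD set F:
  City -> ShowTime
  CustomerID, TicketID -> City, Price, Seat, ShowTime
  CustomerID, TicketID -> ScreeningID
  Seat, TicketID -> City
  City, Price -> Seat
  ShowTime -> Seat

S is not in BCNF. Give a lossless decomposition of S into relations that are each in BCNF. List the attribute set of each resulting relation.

Candidate key of the original relation: {CustomerID, TicketID}.
{City, CustomerID, Price, ScreeningID, Seat, ShowTime, TicketID}: {City} determines {City, Seat, ShowTime} here but is not a superkey — split on City -> Seat, ShowTime, giving {City, Seat, ShowTime} and {City, CustomerID, Price, ScreeningID, TicketID}.
{City, Seat, ShowTime}: {ShowTime} determines {Seat, ShowTime} here but is not a superkey — split on ShowTime -> Seat, giving {Seat, ShowTime} and {City, ShowTime}.
{Seat, ShowTime}: every determinant is a superkey — BCNF.
{City, ShowTime}: every determinant is a superkey — BCNF.
{City, CustomerID, Price, ScreeningID, TicketID}: every determinant is a superkey — BCNF.

{City, CustomerID, Price, ScreeningID, TicketID}; {City, ShowTime}; {Seat, ShowTime}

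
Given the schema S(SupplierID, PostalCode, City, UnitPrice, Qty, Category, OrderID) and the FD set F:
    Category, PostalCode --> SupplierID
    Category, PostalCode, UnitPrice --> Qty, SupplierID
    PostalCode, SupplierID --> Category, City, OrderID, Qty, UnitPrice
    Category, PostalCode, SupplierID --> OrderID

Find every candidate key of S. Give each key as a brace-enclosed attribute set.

Attributes never on any right-hand side: {PostalCode} — every candidate key must contain it.
{Category, PostalCode}⁺ = {Category, City, OrderID, PostalCode, Qty, SupplierID, UnitPrice}, which is every attribute, so {Category, PostalCode} is a candidate key.
{PostalCode, SupplierID}⁺ = {Category, City, OrderID, PostalCode, Qty, SupplierID, UnitPrice}, which is every attribute, so {PostalCode, SupplierID} is a candidate key.
No proper subset of any of these is a key, and no other minimal superkey exists.

{Category, PostalCode}, {PostalCode, SupplierID}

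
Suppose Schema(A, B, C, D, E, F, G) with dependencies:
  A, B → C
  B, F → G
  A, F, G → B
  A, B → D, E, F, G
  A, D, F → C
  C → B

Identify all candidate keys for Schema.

No FD produces {A}, so it must be in every candidate key.
{A, B}⁺ = {A, B, C, D, E, F, G} — all of the relation — so {A, B} is a candidate key.
{A, C}⁺ = {A, B, C, D, E, F, G} — all of the relation — so {A, C} is a candidate key.
{A, D, F}⁺ = {A, B, C, D, E, F, G} — all of the relation — so {A, D, F} is a candidate key.
{A, F, G}⁺ = {A, B, C, D, E, F, G} — all of the relation — so {A, F, G} is a candidate key.
No proper subset of any of these is a key, and no other minimal superkey exists.

{A, B}, {A, C}, {A, D, F}, {A, F, G}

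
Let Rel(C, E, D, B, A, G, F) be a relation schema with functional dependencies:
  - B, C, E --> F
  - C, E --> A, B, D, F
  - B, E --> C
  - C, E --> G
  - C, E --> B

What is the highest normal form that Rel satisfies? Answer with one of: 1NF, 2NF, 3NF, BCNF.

BCNF

Candidate keys: {B, E}, {C, E}. Prime attributes: {B, C, E}.
The left-hand side of every FD is a superkey, so BCNF is satisfied.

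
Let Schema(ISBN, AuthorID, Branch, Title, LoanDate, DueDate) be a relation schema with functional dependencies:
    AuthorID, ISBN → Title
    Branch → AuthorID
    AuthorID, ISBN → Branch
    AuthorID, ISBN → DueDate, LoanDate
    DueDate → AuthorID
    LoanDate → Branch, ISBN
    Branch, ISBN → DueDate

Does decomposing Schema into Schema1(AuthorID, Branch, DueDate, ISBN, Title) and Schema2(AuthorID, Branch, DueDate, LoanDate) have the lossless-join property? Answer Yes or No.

No

Common attributes: {AuthorID, Branch, DueDate}; their closure is {AuthorID, Branch, DueDate}.
Neither Schema1 nor Schema2 is contained in that closure, so the decomposition is lossy.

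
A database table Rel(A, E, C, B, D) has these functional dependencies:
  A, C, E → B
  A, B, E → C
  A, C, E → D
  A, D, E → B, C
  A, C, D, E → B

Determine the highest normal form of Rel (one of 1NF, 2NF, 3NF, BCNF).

BCNF

Candidate keys: {A, B, E}, {A, C, E}, {A, D, E}. Prime attributes: {A, B, C, D, E}.
The left-hand side of every FD is a superkey, so BCNF is satisfied.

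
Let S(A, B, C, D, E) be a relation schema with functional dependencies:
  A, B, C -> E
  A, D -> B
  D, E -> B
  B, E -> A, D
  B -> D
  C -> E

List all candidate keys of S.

Attributes never on any right-hand side: {C} — every candidate key must contain it.
Closure of {B, C} is {A, B, C, D, E}, the whole schema; {B, C} is a candidate key.
Closure of {C, D} is {A, B, C, D, E}, the whole schema; {C, D} is a candidate key.
Any other superkey properly contains one of these, so there are no further candidate keys.

{B, C}, {C, D}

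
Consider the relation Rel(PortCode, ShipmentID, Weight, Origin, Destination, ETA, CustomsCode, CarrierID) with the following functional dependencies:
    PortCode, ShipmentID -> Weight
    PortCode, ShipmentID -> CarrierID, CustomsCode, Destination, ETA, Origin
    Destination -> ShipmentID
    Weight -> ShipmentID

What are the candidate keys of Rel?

{Destination, PortCode}, {PortCode, ShipmentID}, {PortCode, Weight}

No FD produces {PortCode}, so it must be in every candidate key.
{Destination, PortCode}⁺ = {CarrierID, CustomsCode, Destination, ETA, Origin, PortCode, ShipmentID, Weight} — all of the relation — so {Destination, PortCode} is a candidate key.
{PortCode, ShipmentID}⁺ = {CarrierID, CustomsCode, Destination, ETA, Origin, PortCode, ShipmentID, Weight} — all of the relation — so {PortCode, ShipmentID} is a candidate key.
{PortCode, Weight}⁺ = {CarrierID, CustomsCode, Destination, ETA, Origin, PortCode, ShipmentID, Weight} — all of the relation — so {PortCode, Weight} is a candidate key.
These are minimal and exhaustive — every other superkey contains one of them.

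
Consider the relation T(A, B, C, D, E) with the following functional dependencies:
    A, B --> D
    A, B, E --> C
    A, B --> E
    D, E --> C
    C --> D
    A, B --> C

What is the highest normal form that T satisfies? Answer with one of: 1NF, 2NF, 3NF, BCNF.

Candidate key: {A, B}. Prime attributes: {A, B}.
For D, E --> C we have {D, E}⁺ = {C, D, E}; {D, E} is not a superkey, so BCNF fails.
D, E --> C has non-prime {C} on the right and a non-superkey on the left, so 3NF fails.
Checking every proper subset of each key, none determines a non-prime attribute — 2NF is satisfied.

2NF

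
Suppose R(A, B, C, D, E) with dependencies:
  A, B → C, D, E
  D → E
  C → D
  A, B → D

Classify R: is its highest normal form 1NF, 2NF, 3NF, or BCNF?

2NF

Candidate key: {A, B}. Prime attributes: {A, B}.
D → E breaks BCNF: {D}⁺ = {D, E}, so {D} is not a superkey.
Because {E} is non-prime and the left side of D → E is not a superkey, the relation is not in 3NF.
Checking every proper subset of each key, none determines a non-prime attribute — 2NF is satisfied.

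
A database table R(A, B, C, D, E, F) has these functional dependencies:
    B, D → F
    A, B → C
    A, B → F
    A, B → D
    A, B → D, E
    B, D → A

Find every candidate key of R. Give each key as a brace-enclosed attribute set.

Attributes never on any right-hand side: {B} — every candidate key must contain it.
Closure of {A, B} is {A, B, C, D, E, F}, the whole schema; {A, B} is a candidate key.
Closure of {B, D} is {A, B, C, D, E, F}, the whole schema; {B, D} is a candidate key.
Any other superkey properly contains one of these, so there are no further candidate keys.

{A, B}, {B, D}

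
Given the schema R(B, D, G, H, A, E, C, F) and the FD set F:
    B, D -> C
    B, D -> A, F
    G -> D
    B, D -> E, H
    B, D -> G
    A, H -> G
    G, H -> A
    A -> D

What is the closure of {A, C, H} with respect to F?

{A, C, D, G, H}

Start with {A, C, H}.
A, H -> G applies; add {G} → now {A, C, G, H}.
A -> D applies; add {D} → now {A, C, D, G, H}.
No further FD applies.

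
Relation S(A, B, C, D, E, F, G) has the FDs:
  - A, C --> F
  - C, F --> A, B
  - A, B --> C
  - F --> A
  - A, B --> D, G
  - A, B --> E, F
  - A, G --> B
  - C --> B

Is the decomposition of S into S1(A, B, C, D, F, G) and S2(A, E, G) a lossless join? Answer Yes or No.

The shared attributes are {A, G} and {A, G}⁺ = {A, B, C, D, E, F, G}.
This includes all of S1, so the common attributes are a superkey of S1 — the join is lossless.

Yes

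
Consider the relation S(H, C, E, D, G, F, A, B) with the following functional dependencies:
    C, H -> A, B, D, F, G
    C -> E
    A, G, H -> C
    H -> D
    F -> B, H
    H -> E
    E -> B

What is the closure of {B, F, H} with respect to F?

{B, D, E, F, H}

Start with {B, F, H}.
H -> D applies; add {D} → now {B, D, F, H}.
H -> E applies; add {E} → now {B, D, E, F, H}.
No further FD applies.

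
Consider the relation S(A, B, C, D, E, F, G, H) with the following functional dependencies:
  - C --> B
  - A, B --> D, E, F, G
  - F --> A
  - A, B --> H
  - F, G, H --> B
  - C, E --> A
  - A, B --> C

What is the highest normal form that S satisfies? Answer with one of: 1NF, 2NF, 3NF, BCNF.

3NF

Candidate keys: {A, B}, {A, C}, {B, F}, {C, E}, {C, F}, {F, G, H}. Prime attributes: {A, B, C, E, F, G, H}.
C --> B: {C}⁺ = {B, C}, which is not all of the attributes, so the left side is not a superkey — BCNF is violated.
Its right-hand attributes {B} are all prime, as are those of every other non-superkey FD — the relation is in 3NF.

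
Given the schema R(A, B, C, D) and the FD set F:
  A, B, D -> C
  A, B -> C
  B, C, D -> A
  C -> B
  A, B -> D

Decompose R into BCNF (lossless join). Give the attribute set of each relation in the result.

{A, C, D}; {B, C}

Candidate keys of the original relation: {A, B}, {A, C}, {C, D}.
Within {A, B, C, D}: {C}⁺ ∩ {A, B, C, D} = {B, C}, not the whole set, so C -> B violates BCNF; decompose into {B, C} and {A, C, D}.
{B, C}: every determinant is a superkey — BCNF.
{A, C, D}: every determinant is a superkey — BCNF.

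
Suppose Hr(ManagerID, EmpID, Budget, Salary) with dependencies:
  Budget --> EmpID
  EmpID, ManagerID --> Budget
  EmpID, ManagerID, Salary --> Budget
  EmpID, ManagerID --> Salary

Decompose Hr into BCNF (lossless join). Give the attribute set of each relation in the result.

Candidate keys of the original relation: {Budget, ManagerID}, {EmpID, ManagerID}.
In {Budget, EmpID, ManagerID, Salary}, {Budget} is not a superkey ({Budget}⁺ restricted to this set is {Budget, EmpID}), so split on Budget --> EmpID into {Budget, EmpID} and {Budget, ManagerID, Salary}.
{Budget, EmpID} has no BCNF violation.
{Budget, ManagerID, Salary} has no BCNF violation.

{Budget, EmpID}; {Budget, ManagerID, Salary}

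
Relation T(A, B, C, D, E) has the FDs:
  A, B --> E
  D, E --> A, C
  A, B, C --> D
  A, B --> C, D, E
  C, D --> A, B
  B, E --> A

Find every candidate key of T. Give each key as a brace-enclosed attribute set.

{A, B}⁺ = {A, B, C, D, E} — all of the relation — so {A, B} is a candidate key.
{B, E}⁺ = {A, B, C, D, E} — all of the relation — so {B, E} is a candidate key.
{C, D}⁺ = {A, B, C, D, E} — all of the relation — so {C, D} is a candidate key.
{D, E}⁺ = {A, B, C, D, E} — all of the relation — so {D, E} is a candidate key.
Any other superkey properly contains one of these, so there are no further candidate keys.

{A, B}, {B, E}, {C, D}, {D, E}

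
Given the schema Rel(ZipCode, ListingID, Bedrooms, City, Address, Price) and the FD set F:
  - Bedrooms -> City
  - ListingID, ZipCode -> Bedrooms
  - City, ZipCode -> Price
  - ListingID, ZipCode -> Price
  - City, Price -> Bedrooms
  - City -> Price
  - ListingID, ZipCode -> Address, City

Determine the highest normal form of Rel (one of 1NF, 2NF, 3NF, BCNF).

2NF

Candidate key: {ListingID, ZipCode}. Prime attributes: {ListingID, ZipCode}.
Bedrooms -> City: {Bedrooms}⁺ = {Bedrooms, City, Price}, which is not all of the attributes, so the left side is not a superkey — BCNF is violated.
Because {City} is non-prime and the left side of Bedrooms -> City is not a superkey, the relation is not in 3NF.
Checking every proper subset of each key, none determines a non-prime attribute — 2NF is satisfied.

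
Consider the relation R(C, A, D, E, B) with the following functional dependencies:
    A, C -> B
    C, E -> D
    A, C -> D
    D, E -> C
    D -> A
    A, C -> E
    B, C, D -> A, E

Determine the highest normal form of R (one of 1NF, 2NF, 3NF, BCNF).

Candidate keys: {A, C}, {C, D}, {C, E}, {D, E}. Prime attributes: {A, C, D, E}.
D -> A: {D}⁺ = {A, D}, which is not all of the attributes, so the left side is not a superkey — BCNF is violated.
Since {A} ⊆ prime attributes and every other non-superkey FD also has a prime right side, the schema is in 3NF.

3NF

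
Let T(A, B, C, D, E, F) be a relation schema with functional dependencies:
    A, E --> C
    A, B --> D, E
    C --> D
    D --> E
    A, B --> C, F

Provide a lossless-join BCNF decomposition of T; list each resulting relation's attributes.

Candidate key of the original relation: {A, B}.
In {A, B, C, D, E, F}, {A, E} is not a superkey ({A, E}⁺ restricted to this set is {A, C, D, E}), so split on A, E --> C, D into {A, C, D, E} and {A, B, E, F}.
In {A, C, D, E}, {C} is not a superkey ({C}⁺ restricted to this set is {C, D, E}), so split on C --> D, E into {C, D, E} and {A, C}.
In {C, D, E}, {D} is not a superkey ({D}⁺ restricted to this set is {D, E}), so split on D --> E into {D, E} and {C, D}.
{D, E}: every determinant is a superkey — BCNF.
{C, D}: every determinant is a superkey — BCNF.
{A, C}: every determinant is a superkey — BCNF.
{A, B, E, F}: every determinant is a superkey — BCNF.

{A, B, E, F}; {A, C}; {C, D}; {D, E}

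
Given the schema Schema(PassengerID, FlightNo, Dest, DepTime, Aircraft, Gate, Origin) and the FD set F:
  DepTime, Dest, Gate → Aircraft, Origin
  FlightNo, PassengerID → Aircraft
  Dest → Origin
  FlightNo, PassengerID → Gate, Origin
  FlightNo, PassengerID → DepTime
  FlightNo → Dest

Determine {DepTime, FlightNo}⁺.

{DepTime, Dest, FlightNo, Origin}

Start with {DepTime, FlightNo}.
FlightNo → Dest applies; add {Dest} → now {DepTime, Dest, FlightNo}.
Dest → Origin applies; add {Origin} → now {DepTime, Dest, FlightNo, Origin}.
No further FD applies.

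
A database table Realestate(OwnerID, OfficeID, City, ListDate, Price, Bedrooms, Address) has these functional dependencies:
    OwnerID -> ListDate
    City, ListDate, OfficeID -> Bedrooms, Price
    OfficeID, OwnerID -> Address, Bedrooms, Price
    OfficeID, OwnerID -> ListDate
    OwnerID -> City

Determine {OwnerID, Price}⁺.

Start with {OwnerID, Price}.
OwnerID -> ListDate applies; add {ListDate} → now {ListDate, OwnerID, Price}.
OwnerID -> City applies; add {City} → now {City, ListDate, OwnerID, Price}.
No further FD applies.

{City, ListDate, OwnerID, Price}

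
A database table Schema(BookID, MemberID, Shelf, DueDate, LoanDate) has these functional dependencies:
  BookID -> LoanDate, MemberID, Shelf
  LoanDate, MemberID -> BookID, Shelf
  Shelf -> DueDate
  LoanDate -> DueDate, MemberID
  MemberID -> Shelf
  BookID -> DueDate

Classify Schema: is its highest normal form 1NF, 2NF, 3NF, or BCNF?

2NF

Candidate keys: {BookID}, {LoanDate}. Prime attributes: {BookID, LoanDate}.
Shelf -> DueDate breaks BCNF: {Shelf}⁺ = {DueDate, Shelf}, so {Shelf} is not a superkey.
Shelf -> DueDate has non-prime {DueDate} on the right and a non-superkey on the left, so 3NF fails.
Every candidate key is a single attribute, so no partial dependency is possible; 2NF holds.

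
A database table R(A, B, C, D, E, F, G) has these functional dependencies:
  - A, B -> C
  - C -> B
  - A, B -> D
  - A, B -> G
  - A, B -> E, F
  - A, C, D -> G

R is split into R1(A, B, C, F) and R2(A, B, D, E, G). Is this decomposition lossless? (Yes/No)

The shared attributes are {A, B} and {A, B}⁺ = {A, B, C, D, E, F, G}.
This includes all of R1, so the common attributes are a superkey of R1 — the join is lossless.

Yes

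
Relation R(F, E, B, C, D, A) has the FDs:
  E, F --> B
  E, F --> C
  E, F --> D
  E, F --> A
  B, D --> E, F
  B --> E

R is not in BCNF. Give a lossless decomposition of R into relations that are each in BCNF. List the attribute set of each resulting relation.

Candidate keys of the original relation: {B, D}, {B, F}, {E, F}.
In {A, B, C, D, E, F}, {B} is not a superkey ({B}⁺ restricted to this set is {B, E}), so split on B --> E into {B, E} and {A, B, C, D, F}.
{B, E} has no BCNF violation.
{A, B, C, D, F} has no BCNF violation.

{A, B, C, D, F}; {B, E}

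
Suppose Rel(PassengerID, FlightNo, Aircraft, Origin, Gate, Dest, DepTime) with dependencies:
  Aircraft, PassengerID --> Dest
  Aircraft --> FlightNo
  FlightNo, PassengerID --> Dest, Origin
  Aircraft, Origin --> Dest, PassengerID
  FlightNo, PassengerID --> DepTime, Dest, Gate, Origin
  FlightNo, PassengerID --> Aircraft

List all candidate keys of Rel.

{Aircraft, Origin}⁺ = {Aircraft, DepTime, Dest, FlightNo, Gate, Origin, PassengerID} — all of the relation — so {Aircraft, Origin} is a candidate key.
{Aircraft, PassengerID}⁺ = {Aircraft, DepTime, Dest, FlightNo, Gate, Origin, PassengerID} — all of the relation — so {Aircraft, PassengerID} is a candidate key.
{FlightNo, PassengerID}⁺ = {Aircraft, DepTime, Dest, FlightNo, Gate, Origin, PassengerID} — all of the relation — so {FlightNo, PassengerID} is a candidate key.
These are minimal and exhaustive — every other superkey contains one of them.

{Aircraft, Origin}, {Aircraft, PassengerID}, {FlightNo, PassengerID}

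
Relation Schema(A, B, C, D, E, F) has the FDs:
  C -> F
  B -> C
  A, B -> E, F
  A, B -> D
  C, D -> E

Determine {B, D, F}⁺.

Start with {B, D, F}.
B -> C applies; add {C} → now {B, C, D, F}.
C, D -> E applies; add {E} → now {B, C, D, E, F}.
No further FD applies.

{B, C, D, E, F}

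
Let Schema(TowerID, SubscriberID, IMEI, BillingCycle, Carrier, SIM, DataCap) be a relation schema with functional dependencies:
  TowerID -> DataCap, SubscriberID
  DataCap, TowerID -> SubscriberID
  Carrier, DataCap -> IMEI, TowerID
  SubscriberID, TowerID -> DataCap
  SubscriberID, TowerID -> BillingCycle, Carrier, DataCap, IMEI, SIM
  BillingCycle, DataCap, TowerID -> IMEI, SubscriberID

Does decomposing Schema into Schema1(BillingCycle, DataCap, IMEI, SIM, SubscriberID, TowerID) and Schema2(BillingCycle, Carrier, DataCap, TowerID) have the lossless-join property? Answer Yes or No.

Yes

Schema1 ∩ Schema2 = {BillingCycle, DataCap, TowerID}; its closure under F is {BillingCycle, Carrier, DataCap, IMEI, SIM, SubscriberID, TowerID}.
Schema1 is contained in that closure, so Schema1 ∩ Schema2 -> Schema1 holds and the join is lossless.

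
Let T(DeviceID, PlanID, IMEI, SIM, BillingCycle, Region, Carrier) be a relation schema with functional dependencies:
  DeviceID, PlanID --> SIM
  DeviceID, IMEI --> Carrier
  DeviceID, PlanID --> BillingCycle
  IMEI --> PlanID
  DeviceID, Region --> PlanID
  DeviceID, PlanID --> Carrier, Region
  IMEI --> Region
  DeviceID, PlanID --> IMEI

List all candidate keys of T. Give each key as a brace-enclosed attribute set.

{DeviceID} never appears on the right of any FD, so every key must include it.
{DeviceID, IMEI}⁺ = {BillingCycle, Carrier, DeviceID, IMEI, PlanID, Region, SIM}, which is every attribute, so {DeviceID, IMEI} is a candidate key.
{DeviceID, PlanID}⁺ = {BillingCycle, Carrier, DeviceID, IMEI, PlanID, Region, SIM}, which is every attribute, so {DeviceID, PlanID} is a candidate key.
{DeviceID, Region}⁺ = {BillingCycle, Carrier, DeviceID, IMEI, PlanID, Region, SIM}, which is every attribute, so {DeviceID, Region} is a candidate key.
These are minimal and exhaustive — every other superkey contains one of them.

{DeviceID, IMEI}, {DeviceID, PlanID}, {DeviceID, Region}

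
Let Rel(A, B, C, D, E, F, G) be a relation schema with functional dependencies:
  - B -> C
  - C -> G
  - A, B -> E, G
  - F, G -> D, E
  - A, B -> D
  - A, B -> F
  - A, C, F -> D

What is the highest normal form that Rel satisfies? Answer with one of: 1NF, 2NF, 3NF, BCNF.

Candidate key: {A, B}. Prime attributes: {A, B}.
For B -> C we have {B}⁺ = {B, C, G}; {B} is not a superkey, so BCNF fails.
B -> C determines the non-prime attribute {C} from a non-superkey — 3NF is violated.
Since {B} ⊂ {A, B} and {B}⁺ ⊇ {C, G} with {C, G} non-prime, there is a partial dependency; 2NF fails.

1NF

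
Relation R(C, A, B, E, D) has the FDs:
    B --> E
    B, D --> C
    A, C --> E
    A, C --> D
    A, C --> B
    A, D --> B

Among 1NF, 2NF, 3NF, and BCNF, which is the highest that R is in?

2NF

Candidate keys: {A, C}, {A, D}. Prime attributes: {A, C, D}.
B --> E breaks BCNF: {B}⁺ = {B, E}, so {B} is not a superkey.
B --> E determines the non-prime attribute {E} from a non-superkey — 3NF is violated.
No proper subset of a key has a non-prime attribute in its closure, so there is no partial dependency; 2NF holds.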